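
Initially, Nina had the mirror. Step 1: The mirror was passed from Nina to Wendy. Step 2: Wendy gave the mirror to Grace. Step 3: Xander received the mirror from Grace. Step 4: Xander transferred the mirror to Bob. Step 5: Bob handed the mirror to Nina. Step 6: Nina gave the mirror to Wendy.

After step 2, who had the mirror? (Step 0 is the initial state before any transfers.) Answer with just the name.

Tracking the mirror holder through step 2:
After step 0 (start): Nina
After step 1: Wendy
After step 2: Grace

At step 2, the holder is Grace.

Answer: Grace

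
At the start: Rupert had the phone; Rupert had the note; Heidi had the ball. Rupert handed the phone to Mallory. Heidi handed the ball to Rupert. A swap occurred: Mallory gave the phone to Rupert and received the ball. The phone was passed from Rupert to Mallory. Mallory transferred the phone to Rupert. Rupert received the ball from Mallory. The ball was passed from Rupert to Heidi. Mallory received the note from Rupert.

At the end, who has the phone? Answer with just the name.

Tracking all object holders:
Start: phone:Rupert, note:Rupert, ball:Heidi
Event 1 (give phone: Rupert -> Mallory). State: phone:Mallory, note:Rupert, ball:Heidi
Event 2 (give ball: Heidi -> Rupert). State: phone:Mallory, note:Rupert, ball:Rupert
Event 3 (swap phone<->ball: now phone:Rupert, ball:Mallory). State: phone:Rupert, note:Rupert, ball:Mallory
Event 4 (give phone: Rupert -> Mallory). State: phone:Mallory, note:Rupert, ball:Mallory
Event 5 (give phone: Mallory -> Rupert). State: phone:Rupert, note:Rupert, ball:Mallory
Event 6 (give ball: Mallory -> Rupert). State: phone:Rupert, note:Rupert, ball:Rupert
Event 7 (give ball: Rupert -> Heidi). State: phone:Rupert, note:Rupert, ball:Heidi
Event 8 (give note: Rupert -> Mallory). State: phone:Rupert, note:Mallory, ball:Heidi

Final state: phone:Rupert, note:Mallory, ball:Heidi
The phone is held by Rupert.

Answer: Rupert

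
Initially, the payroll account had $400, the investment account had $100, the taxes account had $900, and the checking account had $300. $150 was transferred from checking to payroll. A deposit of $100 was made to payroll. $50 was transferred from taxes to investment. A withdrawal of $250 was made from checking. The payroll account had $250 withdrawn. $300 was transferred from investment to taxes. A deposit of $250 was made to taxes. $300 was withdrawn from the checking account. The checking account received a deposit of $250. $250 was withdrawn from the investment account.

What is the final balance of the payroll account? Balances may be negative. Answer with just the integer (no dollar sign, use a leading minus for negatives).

Answer: 400

Derivation:
Tracking account balances step by step:
Start: payroll=400, investment=100, taxes=900, checking=300
Event 1 (transfer 150 checking -> payroll): checking: 300 - 150 = 150, payroll: 400 + 150 = 550. Balances: payroll=550, investment=100, taxes=900, checking=150
Event 2 (deposit 100 to payroll): payroll: 550 + 100 = 650. Balances: payroll=650, investment=100, taxes=900, checking=150
Event 3 (transfer 50 taxes -> investment): taxes: 900 - 50 = 850, investment: 100 + 50 = 150. Balances: payroll=650, investment=150, taxes=850, checking=150
Event 4 (withdraw 250 from checking): checking: 150 - 250 = -100. Balances: payroll=650, investment=150, taxes=850, checking=-100
Event 5 (withdraw 250 from payroll): payroll: 650 - 250 = 400. Balances: payroll=400, investment=150, taxes=850, checking=-100
Event 6 (transfer 300 investment -> taxes): investment: 150 - 300 = -150, taxes: 850 + 300 = 1150. Balances: payroll=400, investment=-150, taxes=1150, checking=-100
Event 7 (deposit 250 to taxes): taxes: 1150 + 250 = 1400. Balances: payroll=400, investment=-150, taxes=1400, checking=-100
Event 8 (withdraw 300 from checking): checking: -100 - 300 = -400. Balances: payroll=400, investment=-150, taxes=1400, checking=-400
Event 9 (deposit 250 to checking): checking: -400 + 250 = -150. Balances: payroll=400, investment=-150, taxes=1400, checking=-150
Event 10 (withdraw 250 from investment): investment: -150 - 250 = -400. Balances: payroll=400, investment=-400, taxes=1400, checking=-150

Final balance of payroll: 400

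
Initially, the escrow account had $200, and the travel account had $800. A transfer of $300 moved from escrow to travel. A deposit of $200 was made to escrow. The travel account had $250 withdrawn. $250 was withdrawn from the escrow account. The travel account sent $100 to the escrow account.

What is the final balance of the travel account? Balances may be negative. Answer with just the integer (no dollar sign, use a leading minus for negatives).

Answer: 750

Derivation:
Tracking account balances step by step:
Start: escrow=200, travel=800
Event 1 (transfer 300 escrow -> travel): escrow: 200 - 300 = -100, travel: 800 + 300 = 1100. Balances: escrow=-100, travel=1100
Event 2 (deposit 200 to escrow): escrow: -100 + 200 = 100. Balances: escrow=100, travel=1100
Event 3 (withdraw 250 from travel): travel: 1100 - 250 = 850. Balances: escrow=100, travel=850
Event 4 (withdraw 250 from escrow): escrow: 100 - 250 = -150. Balances: escrow=-150, travel=850
Event 5 (transfer 100 travel -> escrow): travel: 850 - 100 = 750, escrow: -150 + 100 = -50. Balances: escrow=-50, travel=750

Final balance of travel: 750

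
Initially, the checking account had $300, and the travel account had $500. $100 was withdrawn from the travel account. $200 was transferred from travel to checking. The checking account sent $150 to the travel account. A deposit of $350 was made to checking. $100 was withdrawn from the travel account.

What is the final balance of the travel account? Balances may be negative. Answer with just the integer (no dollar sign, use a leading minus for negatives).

Answer: 250

Derivation:
Tracking account balances step by step:
Start: checking=300, travel=500
Event 1 (withdraw 100 from travel): travel: 500 - 100 = 400. Balances: checking=300, travel=400
Event 2 (transfer 200 travel -> checking): travel: 400 - 200 = 200, checking: 300 + 200 = 500. Balances: checking=500, travel=200
Event 3 (transfer 150 checking -> travel): checking: 500 - 150 = 350, travel: 200 + 150 = 350. Balances: checking=350, travel=350
Event 4 (deposit 350 to checking): checking: 350 + 350 = 700. Balances: checking=700, travel=350
Event 5 (withdraw 100 from travel): travel: 350 - 100 = 250. Balances: checking=700, travel=250

Final balance of travel: 250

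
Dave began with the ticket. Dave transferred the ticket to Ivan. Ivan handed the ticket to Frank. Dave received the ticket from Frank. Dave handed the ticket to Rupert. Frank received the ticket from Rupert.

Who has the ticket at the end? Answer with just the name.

Answer: Frank

Derivation:
Tracking the ticket through each event:
Start: Dave has the ticket.
After event 1: Ivan has the ticket.
After event 2: Frank has the ticket.
After event 3: Dave has the ticket.
After event 4: Rupert has the ticket.
After event 5: Frank has the ticket.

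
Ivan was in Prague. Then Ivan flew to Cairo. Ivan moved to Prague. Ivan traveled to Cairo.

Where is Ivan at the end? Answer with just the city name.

Tracking Ivan's location:
Start: Ivan is in Prague.
After move 1: Prague -> Cairo. Ivan is in Cairo.
After move 2: Cairo -> Prague. Ivan is in Prague.
After move 3: Prague -> Cairo. Ivan is in Cairo.

Answer: Cairo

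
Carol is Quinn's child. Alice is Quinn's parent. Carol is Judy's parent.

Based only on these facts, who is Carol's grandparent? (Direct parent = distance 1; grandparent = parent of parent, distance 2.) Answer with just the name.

Reconstructing the parent chain from the given facts:
  Alice -> Quinn -> Carol -> Judy
(each arrow means 'parent of the next')
Positions in the chain (0 = top):
  position of Alice: 0
  position of Quinn: 1
  position of Carol: 2
  position of Judy: 3

Carol is at position 2; the grandparent is 2 steps up the chain, i.e. position 0: Alice.

Answer: Alice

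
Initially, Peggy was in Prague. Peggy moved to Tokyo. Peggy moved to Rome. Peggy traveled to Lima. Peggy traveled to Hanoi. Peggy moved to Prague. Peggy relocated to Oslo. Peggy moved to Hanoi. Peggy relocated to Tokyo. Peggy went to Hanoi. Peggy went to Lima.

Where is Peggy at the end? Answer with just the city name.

Tracking Peggy's location:
Start: Peggy is in Prague.
After move 1: Prague -> Tokyo. Peggy is in Tokyo.
After move 2: Tokyo -> Rome. Peggy is in Rome.
After move 3: Rome -> Lima. Peggy is in Lima.
After move 4: Lima -> Hanoi. Peggy is in Hanoi.
After move 5: Hanoi -> Prague. Peggy is in Prague.
After move 6: Prague -> Oslo. Peggy is in Oslo.
After move 7: Oslo -> Hanoi. Peggy is in Hanoi.
After move 8: Hanoi -> Tokyo. Peggy is in Tokyo.
After move 9: Tokyo -> Hanoi. Peggy is in Hanoi.
After move 10: Hanoi -> Lima. Peggy is in Lima.

Answer: Lima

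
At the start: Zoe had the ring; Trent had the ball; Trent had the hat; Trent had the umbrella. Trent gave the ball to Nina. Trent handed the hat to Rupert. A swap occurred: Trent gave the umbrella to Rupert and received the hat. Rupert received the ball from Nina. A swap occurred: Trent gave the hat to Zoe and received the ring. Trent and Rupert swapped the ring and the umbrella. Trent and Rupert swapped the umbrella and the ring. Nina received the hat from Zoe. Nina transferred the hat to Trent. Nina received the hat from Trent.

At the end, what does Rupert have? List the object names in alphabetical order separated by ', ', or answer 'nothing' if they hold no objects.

Answer: ball, umbrella

Derivation:
Tracking all object holders:
Start: ring:Zoe, ball:Trent, hat:Trent, umbrella:Trent
Event 1 (give ball: Trent -> Nina). State: ring:Zoe, ball:Nina, hat:Trent, umbrella:Trent
Event 2 (give hat: Trent -> Rupert). State: ring:Zoe, ball:Nina, hat:Rupert, umbrella:Trent
Event 3 (swap umbrella<->hat: now umbrella:Rupert, hat:Trent). State: ring:Zoe, ball:Nina, hat:Trent, umbrella:Rupert
Event 4 (give ball: Nina -> Rupert). State: ring:Zoe, ball:Rupert, hat:Trent, umbrella:Rupert
Event 5 (swap hat<->ring: now hat:Zoe, ring:Trent). State: ring:Trent, ball:Rupert, hat:Zoe, umbrella:Rupert
Event 6 (swap ring<->umbrella: now ring:Rupert, umbrella:Trent). State: ring:Rupert, ball:Rupert, hat:Zoe, umbrella:Trent
Event 7 (swap umbrella<->ring: now umbrella:Rupert, ring:Trent). State: ring:Trent, ball:Rupert, hat:Zoe, umbrella:Rupert
Event 8 (give hat: Zoe -> Nina). State: ring:Trent, ball:Rupert, hat:Nina, umbrella:Rupert
Event 9 (give hat: Nina -> Trent). State: ring:Trent, ball:Rupert, hat:Trent, umbrella:Rupert
Event 10 (give hat: Trent -> Nina). State: ring:Trent, ball:Rupert, hat:Nina, umbrella:Rupert

Final state: ring:Trent, ball:Rupert, hat:Nina, umbrella:Rupert
Rupert holds: ball, umbrella.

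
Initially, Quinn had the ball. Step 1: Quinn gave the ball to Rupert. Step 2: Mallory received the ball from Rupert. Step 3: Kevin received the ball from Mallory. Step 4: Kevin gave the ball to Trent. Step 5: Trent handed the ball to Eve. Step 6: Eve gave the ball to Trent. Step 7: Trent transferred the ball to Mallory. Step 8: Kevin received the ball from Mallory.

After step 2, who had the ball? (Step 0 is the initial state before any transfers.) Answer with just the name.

Tracking the ball holder through step 2:
After step 0 (start): Quinn
After step 1: Rupert
After step 2: Mallory

At step 2, the holder is Mallory.

Answer: Mallory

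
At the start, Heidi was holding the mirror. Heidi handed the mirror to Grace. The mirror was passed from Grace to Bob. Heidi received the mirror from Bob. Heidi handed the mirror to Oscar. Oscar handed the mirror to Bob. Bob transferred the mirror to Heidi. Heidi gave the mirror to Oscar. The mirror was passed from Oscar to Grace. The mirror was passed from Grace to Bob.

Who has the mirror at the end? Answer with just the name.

Answer: Bob

Derivation:
Tracking the mirror through each event:
Start: Heidi has the mirror.
After event 1: Grace has the mirror.
After event 2: Bob has the mirror.
After event 3: Heidi has the mirror.
After event 4: Oscar has the mirror.
After event 5: Bob has the mirror.
After event 6: Heidi has the mirror.
After event 7: Oscar has the mirror.
After event 8: Grace has the mirror.
After event 9: Bob has the mirror.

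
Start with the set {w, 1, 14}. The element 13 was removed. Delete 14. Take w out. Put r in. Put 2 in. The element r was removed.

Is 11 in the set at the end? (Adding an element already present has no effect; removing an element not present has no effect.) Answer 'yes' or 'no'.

Answer: no

Derivation:
Tracking the set through each operation:
Start: {1, 14, w}
Event 1 (remove 13): not present, no change. Set: {1, 14, w}
Event 2 (remove 14): removed. Set: {1, w}
Event 3 (remove w): removed. Set: {1}
Event 4 (add r): added. Set: {1, r}
Event 5 (add 2): added. Set: {1, 2, r}
Event 6 (remove r): removed. Set: {1, 2}

Final set: {1, 2} (size 2)
11 is NOT in the final set.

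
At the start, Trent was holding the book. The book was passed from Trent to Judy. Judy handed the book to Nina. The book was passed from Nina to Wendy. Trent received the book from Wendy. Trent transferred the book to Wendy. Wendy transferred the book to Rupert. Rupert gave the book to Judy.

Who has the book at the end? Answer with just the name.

Tracking the book through each event:
Start: Trent has the book.
After event 1: Judy has the book.
After event 2: Nina has the book.
After event 3: Wendy has the book.
After event 4: Trent has the book.
After event 5: Wendy has the book.
After event 6: Rupert has the book.
After event 7: Judy has the book.

Answer: Judy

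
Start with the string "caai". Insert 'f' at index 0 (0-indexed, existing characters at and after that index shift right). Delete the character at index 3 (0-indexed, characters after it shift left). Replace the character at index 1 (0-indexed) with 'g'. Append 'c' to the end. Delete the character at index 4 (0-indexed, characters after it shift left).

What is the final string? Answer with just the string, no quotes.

Applying each edit step by step:
Start: "caai"
Op 1 (insert 'f' at idx 0): "caai" -> "fcaai"
Op 2 (delete idx 3 = 'a'): "fcaai" -> "fcai"
Op 3 (replace idx 1: 'c' -> 'g'): "fcai" -> "fgai"
Op 4 (append 'c'): "fgai" -> "fgaic"
Op 5 (delete idx 4 = 'c'): "fgaic" -> "fgai"

Answer: fgai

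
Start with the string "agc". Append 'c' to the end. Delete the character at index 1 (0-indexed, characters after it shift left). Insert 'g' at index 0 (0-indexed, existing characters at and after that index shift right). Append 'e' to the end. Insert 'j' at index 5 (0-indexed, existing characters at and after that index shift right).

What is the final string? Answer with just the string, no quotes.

Answer: gaccej

Derivation:
Applying each edit step by step:
Start: "agc"
Op 1 (append 'c'): "agc" -> "agcc"
Op 2 (delete idx 1 = 'g'): "agcc" -> "acc"
Op 3 (insert 'g' at idx 0): "acc" -> "gacc"
Op 4 (append 'e'): "gacc" -> "gacce"
Op 5 (insert 'j' at idx 5): "gacce" -> "gaccej"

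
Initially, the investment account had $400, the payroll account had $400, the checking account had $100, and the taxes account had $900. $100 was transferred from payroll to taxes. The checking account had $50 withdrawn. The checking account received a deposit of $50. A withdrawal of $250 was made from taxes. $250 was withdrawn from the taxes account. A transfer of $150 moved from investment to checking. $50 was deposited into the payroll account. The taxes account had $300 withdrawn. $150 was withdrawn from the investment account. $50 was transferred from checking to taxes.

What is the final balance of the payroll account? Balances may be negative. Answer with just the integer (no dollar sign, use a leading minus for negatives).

Tracking account balances step by step:
Start: investment=400, payroll=400, checking=100, taxes=900
Event 1 (transfer 100 payroll -> taxes): payroll: 400 - 100 = 300, taxes: 900 + 100 = 1000. Balances: investment=400, payroll=300, checking=100, taxes=1000
Event 2 (withdraw 50 from checking): checking: 100 - 50 = 50. Balances: investment=400, payroll=300, checking=50, taxes=1000
Event 3 (deposit 50 to checking): checking: 50 + 50 = 100. Balances: investment=400, payroll=300, checking=100, taxes=1000
Event 4 (withdraw 250 from taxes): taxes: 1000 - 250 = 750. Balances: investment=400, payroll=300, checking=100, taxes=750
Event 5 (withdraw 250 from taxes): taxes: 750 - 250 = 500. Balances: investment=400, payroll=300, checking=100, taxes=500
Event 6 (transfer 150 investment -> checking): investment: 400 - 150 = 250, checking: 100 + 150 = 250. Balances: investment=250, payroll=300, checking=250, taxes=500
Event 7 (deposit 50 to payroll): payroll: 300 + 50 = 350. Balances: investment=250, payroll=350, checking=250, taxes=500
Event 8 (withdraw 300 from taxes): taxes: 500 - 300 = 200. Balances: investment=250, payroll=350, checking=250, taxes=200
Event 9 (withdraw 150 from investment): investment: 250 - 150 = 100. Balances: investment=100, payroll=350, checking=250, taxes=200
Event 10 (transfer 50 checking -> taxes): checking: 250 - 50 = 200, taxes: 200 + 50 = 250. Balances: investment=100, payroll=350, checking=200, taxes=250

Final balance of payroll: 350

Answer: 350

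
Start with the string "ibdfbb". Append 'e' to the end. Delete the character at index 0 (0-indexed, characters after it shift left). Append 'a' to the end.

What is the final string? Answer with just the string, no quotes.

Answer: bdfbbea

Derivation:
Applying each edit step by step:
Start: "ibdfbb"
Op 1 (append 'e'): "ibdfbb" -> "ibdfbbe"
Op 2 (delete idx 0 = 'i'): "ibdfbbe" -> "bdfbbe"
Op 3 (append 'a'): "bdfbbe" -> "bdfbbea"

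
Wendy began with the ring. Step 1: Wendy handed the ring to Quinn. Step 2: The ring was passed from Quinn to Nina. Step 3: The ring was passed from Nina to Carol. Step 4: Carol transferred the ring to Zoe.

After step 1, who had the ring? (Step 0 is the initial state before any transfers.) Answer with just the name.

Tracking the ring holder through step 1:
After step 0 (start): Wendy
After step 1: Quinn

At step 1, the holder is Quinn.

Answer: Quinn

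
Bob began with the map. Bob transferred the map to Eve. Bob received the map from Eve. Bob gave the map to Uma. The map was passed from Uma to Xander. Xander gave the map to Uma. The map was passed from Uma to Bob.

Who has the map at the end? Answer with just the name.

Tracking the map through each event:
Start: Bob has the map.
After event 1: Eve has the map.
After event 2: Bob has the map.
After event 3: Uma has the map.
After event 4: Xander has the map.
After event 5: Uma has the map.
After event 6: Bob has the map.

Answer: Bob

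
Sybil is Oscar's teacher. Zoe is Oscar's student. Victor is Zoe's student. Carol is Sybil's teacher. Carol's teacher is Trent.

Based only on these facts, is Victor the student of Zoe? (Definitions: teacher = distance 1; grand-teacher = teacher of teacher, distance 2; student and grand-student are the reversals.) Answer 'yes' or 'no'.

Reconstructing the teacher chain from the given facts:
  Trent -> Carol -> Sybil -> Oscar -> Zoe -> Victor
(each arrow means 'teacher of the next')
Positions in the chain (0 = top):
  position of Trent: 0
  position of Carol: 1
  position of Sybil: 2
  position of Oscar: 3
  position of Zoe: 4
  position of Victor: 5

Victor is at position 5, Zoe is at position 4; signed distance (j - i) = -1.
'student' requires j - i = -1. Actual distance is -1, so the relation HOLDS.

Answer: yes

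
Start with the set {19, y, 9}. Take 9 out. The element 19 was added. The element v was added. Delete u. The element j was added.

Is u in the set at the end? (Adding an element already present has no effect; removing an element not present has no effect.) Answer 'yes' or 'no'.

Tracking the set through each operation:
Start: {19, 9, y}
Event 1 (remove 9): removed. Set: {19, y}
Event 2 (add 19): already present, no change. Set: {19, y}
Event 3 (add v): added. Set: {19, v, y}
Event 4 (remove u): not present, no change. Set: {19, v, y}
Event 5 (add j): added. Set: {19, j, v, y}

Final set: {19, j, v, y} (size 4)
u is NOT in the final set.

Answer: no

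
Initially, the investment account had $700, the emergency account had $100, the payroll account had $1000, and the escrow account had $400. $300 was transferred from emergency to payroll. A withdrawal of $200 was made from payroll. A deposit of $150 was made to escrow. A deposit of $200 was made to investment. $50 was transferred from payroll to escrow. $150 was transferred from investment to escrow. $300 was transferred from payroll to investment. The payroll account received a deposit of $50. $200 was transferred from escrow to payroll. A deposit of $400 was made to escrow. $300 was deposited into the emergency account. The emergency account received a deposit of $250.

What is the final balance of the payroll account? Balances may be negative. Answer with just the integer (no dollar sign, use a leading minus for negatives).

Tracking account balances step by step:
Start: investment=700, emergency=100, payroll=1000, escrow=400
Event 1 (transfer 300 emergency -> payroll): emergency: 100 - 300 = -200, payroll: 1000 + 300 = 1300. Balances: investment=700, emergency=-200, payroll=1300, escrow=400
Event 2 (withdraw 200 from payroll): payroll: 1300 - 200 = 1100. Balances: investment=700, emergency=-200, payroll=1100, escrow=400
Event 3 (deposit 150 to escrow): escrow: 400 + 150 = 550. Balances: investment=700, emergency=-200, payroll=1100, escrow=550
Event 4 (deposit 200 to investment): investment: 700 + 200 = 900. Balances: investment=900, emergency=-200, payroll=1100, escrow=550
Event 5 (transfer 50 payroll -> escrow): payroll: 1100 - 50 = 1050, escrow: 550 + 50 = 600. Balances: investment=900, emergency=-200, payroll=1050, escrow=600
Event 6 (transfer 150 investment -> escrow): investment: 900 - 150 = 750, escrow: 600 + 150 = 750. Balances: investment=750, emergency=-200, payroll=1050, escrow=750
Event 7 (transfer 300 payroll -> investment): payroll: 1050 - 300 = 750, investment: 750 + 300 = 1050. Balances: investment=1050, emergency=-200, payroll=750, escrow=750
Event 8 (deposit 50 to payroll): payroll: 750 + 50 = 800. Balances: investment=1050, emergency=-200, payroll=800, escrow=750
Event 9 (transfer 200 escrow -> payroll): escrow: 750 - 200 = 550, payroll: 800 + 200 = 1000. Balances: investment=1050, emergency=-200, payroll=1000, escrow=550
Event 10 (deposit 400 to escrow): escrow: 550 + 400 = 950. Balances: investment=1050, emergency=-200, payroll=1000, escrow=950
Event 11 (deposit 300 to emergency): emergency: -200 + 300 = 100. Balances: investment=1050, emergency=100, payroll=1000, escrow=950
Event 12 (deposit 250 to emergency): emergency: 100 + 250 = 350. Balances: investment=1050, emergency=350, payroll=1000, escrow=950

Final balance of payroll: 1000

Answer: 1000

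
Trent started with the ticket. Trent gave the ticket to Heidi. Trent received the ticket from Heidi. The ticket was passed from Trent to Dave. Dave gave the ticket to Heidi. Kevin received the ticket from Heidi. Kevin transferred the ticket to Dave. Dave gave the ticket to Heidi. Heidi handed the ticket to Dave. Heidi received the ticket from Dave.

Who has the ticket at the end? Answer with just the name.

Tracking the ticket through each event:
Start: Trent has the ticket.
After event 1: Heidi has the ticket.
After event 2: Trent has the ticket.
After event 3: Dave has the ticket.
After event 4: Heidi has the ticket.
After event 5: Kevin has the ticket.
After event 6: Dave has the ticket.
After event 7: Heidi has the ticket.
After event 8: Dave has the ticket.
After event 9: Heidi has the ticket.

Answer: Heidi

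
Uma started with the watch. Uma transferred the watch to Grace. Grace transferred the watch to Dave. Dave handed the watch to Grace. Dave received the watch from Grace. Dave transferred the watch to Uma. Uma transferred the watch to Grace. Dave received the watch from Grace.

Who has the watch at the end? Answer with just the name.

Answer: Dave

Derivation:
Tracking the watch through each event:
Start: Uma has the watch.
After event 1: Grace has the watch.
After event 2: Dave has the watch.
After event 3: Grace has the watch.
After event 4: Dave has the watch.
After event 5: Uma has the watch.
After event 6: Grace has the watch.
After event 7: Dave has the watch.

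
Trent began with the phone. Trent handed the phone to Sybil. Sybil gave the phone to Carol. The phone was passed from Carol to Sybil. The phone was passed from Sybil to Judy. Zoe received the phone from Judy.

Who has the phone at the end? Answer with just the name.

Answer: Zoe

Derivation:
Tracking the phone through each event:
Start: Trent has the phone.
After event 1: Sybil has the phone.
After event 2: Carol has the phone.
After event 3: Sybil has the phone.
After event 4: Judy has the phone.
After event 5: Zoe has the phone.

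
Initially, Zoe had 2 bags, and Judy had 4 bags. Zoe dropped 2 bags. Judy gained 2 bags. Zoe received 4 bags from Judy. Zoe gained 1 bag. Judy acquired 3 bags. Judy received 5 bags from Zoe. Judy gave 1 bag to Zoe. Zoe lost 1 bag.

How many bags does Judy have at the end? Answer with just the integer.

Answer: 9

Derivation:
Tracking counts step by step:
Start: Zoe=2, Judy=4
Event 1 (Zoe -2): Zoe: 2 -> 0. State: Zoe=0, Judy=4
Event 2 (Judy +2): Judy: 4 -> 6. State: Zoe=0, Judy=6
Event 3 (Judy -> Zoe, 4): Judy: 6 -> 2, Zoe: 0 -> 4. State: Zoe=4, Judy=2
Event 4 (Zoe +1): Zoe: 4 -> 5. State: Zoe=5, Judy=2
Event 5 (Judy +3): Judy: 2 -> 5. State: Zoe=5, Judy=5
Event 6 (Zoe -> Judy, 5): Zoe: 5 -> 0, Judy: 5 -> 10. State: Zoe=0, Judy=10
Event 7 (Judy -> Zoe, 1): Judy: 10 -> 9, Zoe: 0 -> 1. State: Zoe=1, Judy=9
Event 8 (Zoe -1): Zoe: 1 -> 0. State: Zoe=0, Judy=9

Judy's final count: 9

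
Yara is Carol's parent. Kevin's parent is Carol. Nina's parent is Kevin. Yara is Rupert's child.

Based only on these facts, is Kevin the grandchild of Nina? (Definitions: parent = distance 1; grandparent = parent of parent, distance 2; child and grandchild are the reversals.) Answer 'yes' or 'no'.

Reconstructing the parent chain from the given facts:
  Rupert -> Yara -> Carol -> Kevin -> Nina
(each arrow means 'parent of the next')
Positions in the chain (0 = top):
  position of Rupert: 0
  position of Yara: 1
  position of Carol: 2
  position of Kevin: 3
  position of Nina: 4

Kevin is at position 3, Nina is at position 4; signed distance (j - i) = 1.
'grandchild' requires j - i = -2. Actual distance is 1, so the relation does NOT hold.

Answer: no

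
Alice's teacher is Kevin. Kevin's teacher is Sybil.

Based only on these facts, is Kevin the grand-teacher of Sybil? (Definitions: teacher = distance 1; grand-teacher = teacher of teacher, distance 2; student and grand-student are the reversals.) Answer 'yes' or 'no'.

Answer: no

Derivation:
Reconstructing the teacher chain from the given facts:
  Sybil -> Kevin -> Alice
(each arrow means 'teacher of the next')
Positions in the chain (0 = top):
  position of Sybil: 0
  position of Kevin: 1
  position of Alice: 2

Kevin is at position 1, Sybil is at position 0; signed distance (j - i) = -1.
'grand-teacher' requires j - i = 2. Actual distance is -1, so the relation does NOT hold.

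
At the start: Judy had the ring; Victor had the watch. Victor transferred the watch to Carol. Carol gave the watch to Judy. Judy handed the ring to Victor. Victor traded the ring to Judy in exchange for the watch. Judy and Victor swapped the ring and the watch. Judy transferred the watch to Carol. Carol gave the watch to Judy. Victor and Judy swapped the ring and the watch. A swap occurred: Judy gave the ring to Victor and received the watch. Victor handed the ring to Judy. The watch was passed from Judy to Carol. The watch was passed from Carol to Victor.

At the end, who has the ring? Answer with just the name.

Tracking all object holders:
Start: ring:Judy, watch:Victor
Event 1 (give watch: Victor -> Carol). State: ring:Judy, watch:Carol
Event 2 (give watch: Carol -> Judy). State: ring:Judy, watch:Judy
Event 3 (give ring: Judy -> Victor). State: ring:Victor, watch:Judy
Event 4 (swap ring<->watch: now ring:Judy, watch:Victor). State: ring:Judy, watch:Victor
Event 5 (swap ring<->watch: now ring:Victor, watch:Judy). State: ring:Victor, watch:Judy
Event 6 (give watch: Judy -> Carol). State: ring:Victor, watch:Carol
Event 7 (give watch: Carol -> Judy). State: ring:Victor, watch:Judy
Event 8 (swap ring<->watch: now ring:Judy, watch:Victor). State: ring:Judy, watch:Victor
Event 9 (swap ring<->watch: now ring:Victor, watch:Judy). State: ring:Victor, watch:Judy
Event 10 (give ring: Victor -> Judy). State: ring:Judy, watch:Judy
Event 11 (give watch: Judy -> Carol). State: ring:Judy, watch:Carol
Event 12 (give watch: Carol -> Victor). State: ring:Judy, watch:Victor

Final state: ring:Judy, watch:Victor
The ring is held by Judy.

Answer: Judy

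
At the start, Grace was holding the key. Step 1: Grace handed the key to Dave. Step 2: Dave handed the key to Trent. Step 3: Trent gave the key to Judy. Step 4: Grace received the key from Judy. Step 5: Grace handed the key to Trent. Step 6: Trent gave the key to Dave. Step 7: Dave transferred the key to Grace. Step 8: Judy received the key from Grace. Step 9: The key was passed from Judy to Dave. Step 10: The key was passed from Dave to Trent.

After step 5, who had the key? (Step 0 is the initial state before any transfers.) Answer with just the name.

Answer: Trent

Derivation:
Tracking the key holder through step 5:
After step 0 (start): Grace
After step 1: Dave
After step 2: Trent
After step 3: Judy
After step 4: Grace
After step 5: Trent

At step 5, the holder is Trent.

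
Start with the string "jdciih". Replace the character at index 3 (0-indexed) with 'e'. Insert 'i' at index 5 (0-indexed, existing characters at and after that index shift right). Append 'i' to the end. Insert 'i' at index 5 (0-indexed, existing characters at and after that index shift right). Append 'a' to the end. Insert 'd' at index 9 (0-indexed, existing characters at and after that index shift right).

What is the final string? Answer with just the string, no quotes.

Answer: jdceiiihida

Derivation:
Applying each edit step by step:
Start: "jdciih"
Op 1 (replace idx 3: 'i' -> 'e'): "jdciih" -> "jdceih"
Op 2 (insert 'i' at idx 5): "jdceih" -> "jdceiih"
Op 3 (append 'i'): "jdceiih" -> "jdceiihi"
Op 4 (insert 'i' at idx 5): "jdceiihi" -> "jdceiiihi"
Op 5 (append 'a'): "jdceiiihi" -> "jdceiiihia"
Op 6 (insert 'd' at idx 9): "jdceiiihia" -> "jdceiiihida"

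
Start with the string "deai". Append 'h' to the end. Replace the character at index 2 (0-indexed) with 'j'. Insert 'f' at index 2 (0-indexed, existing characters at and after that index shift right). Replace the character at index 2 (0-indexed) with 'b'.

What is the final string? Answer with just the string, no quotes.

Applying each edit step by step:
Start: "deai"
Op 1 (append 'h'): "deai" -> "deaih"
Op 2 (replace idx 2: 'a' -> 'j'): "deaih" -> "dejih"
Op 3 (insert 'f' at idx 2): "dejih" -> "defjih"
Op 4 (replace idx 2: 'f' -> 'b'): "defjih" -> "debjih"

Answer: debjih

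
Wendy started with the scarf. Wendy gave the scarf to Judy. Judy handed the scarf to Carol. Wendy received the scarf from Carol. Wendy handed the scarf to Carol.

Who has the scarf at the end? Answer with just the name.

Answer: Carol

Derivation:
Tracking the scarf through each event:
Start: Wendy has the scarf.
After event 1: Judy has the scarf.
After event 2: Carol has the scarf.
After event 3: Wendy has the scarf.
After event 4: Carol has the scarf.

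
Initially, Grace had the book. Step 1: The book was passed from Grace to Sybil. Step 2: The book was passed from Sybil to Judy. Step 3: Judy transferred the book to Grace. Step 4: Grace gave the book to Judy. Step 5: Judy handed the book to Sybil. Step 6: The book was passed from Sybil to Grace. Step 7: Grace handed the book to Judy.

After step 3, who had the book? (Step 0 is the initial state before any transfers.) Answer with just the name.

Answer: Grace

Derivation:
Tracking the book holder through step 3:
After step 0 (start): Grace
After step 1: Sybil
After step 2: Judy
After step 3: Grace

At step 3, the holder is Grace.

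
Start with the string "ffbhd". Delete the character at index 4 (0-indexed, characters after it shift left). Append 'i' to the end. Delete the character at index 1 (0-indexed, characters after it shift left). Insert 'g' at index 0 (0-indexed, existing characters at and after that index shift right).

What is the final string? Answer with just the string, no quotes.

Answer: gfbhi

Derivation:
Applying each edit step by step:
Start: "ffbhd"
Op 1 (delete idx 4 = 'd'): "ffbhd" -> "ffbh"
Op 2 (append 'i'): "ffbh" -> "ffbhi"
Op 3 (delete idx 1 = 'f'): "ffbhi" -> "fbhi"
Op 4 (insert 'g' at idx 0): "fbhi" -> "gfbhi"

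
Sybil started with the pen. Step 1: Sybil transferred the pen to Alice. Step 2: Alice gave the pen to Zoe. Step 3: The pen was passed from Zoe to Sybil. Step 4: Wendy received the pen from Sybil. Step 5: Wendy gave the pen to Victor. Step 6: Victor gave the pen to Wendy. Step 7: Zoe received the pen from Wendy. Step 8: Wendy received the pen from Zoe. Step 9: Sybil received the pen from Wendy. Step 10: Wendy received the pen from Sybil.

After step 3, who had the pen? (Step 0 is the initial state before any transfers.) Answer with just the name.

Answer: Sybil

Derivation:
Tracking the pen holder through step 3:
After step 0 (start): Sybil
After step 1: Alice
After step 2: Zoe
After step 3: Sybil

At step 3, the holder is Sybil.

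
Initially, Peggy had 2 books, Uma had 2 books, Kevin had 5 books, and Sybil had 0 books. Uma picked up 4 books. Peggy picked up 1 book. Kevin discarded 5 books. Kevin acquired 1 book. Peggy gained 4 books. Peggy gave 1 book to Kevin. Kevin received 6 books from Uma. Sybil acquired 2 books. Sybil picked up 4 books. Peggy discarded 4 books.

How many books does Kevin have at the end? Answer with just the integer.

Tracking counts step by step:
Start: Peggy=2, Uma=2, Kevin=5, Sybil=0
Event 1 (Uma +4): Uma: 2 -> 6. State: Peggy=2, Uma=6, Kevin=5, Sybil=0
Event 2 (Peggy +1): Peggy: 2 -> 3. State: Peggy=3, Uma=6, Kevin=5, Sybil=0
Event 3 (Kevin -5): Kevin: 5 -> 0. State: Peggy=3, Uma=6, Kevin=0, Sybil=0
Event 4 (Kevin +1): Kevin: 0 -> 1. State: Peggy=3, Uma=6, Kevin=1, Sybil=0
Event 5 (Peggy +4): Peggy: 3 -> 7. State: Peggy=7, Uma=6, Kevin=1, Sybil=0
Event 6 (Peggy -> Kevin, 1): Peggy: 7 -> 6, Kevin: 1 -> 2. State: Peggy=6, Uma=6, Kevin=2, Sybil=0
Event 7 (Uma -> Kevin, 6): Uma: 6 -> 0, Kevin: 2 -> 8. State: Peggy=6, Uma=0, Kevin=8, Sybil=0
Event 8 (Sybil +2): Sybil: 0 -> 2. State: Peggy=6, Uma=0, Kevin=8, Sybil=2
Event 9 (Sybil +4): Sybil: 2 -> 6. State: Peggy=6, Uma=0, Kevin=8, Sybil=6
Event 10 (Peggy -4): Peggy: 6 -> 2. State: Peggy=2, Uma=0, Kevin=8, Sybil=6

Kevin's final count: 8

Answer: 8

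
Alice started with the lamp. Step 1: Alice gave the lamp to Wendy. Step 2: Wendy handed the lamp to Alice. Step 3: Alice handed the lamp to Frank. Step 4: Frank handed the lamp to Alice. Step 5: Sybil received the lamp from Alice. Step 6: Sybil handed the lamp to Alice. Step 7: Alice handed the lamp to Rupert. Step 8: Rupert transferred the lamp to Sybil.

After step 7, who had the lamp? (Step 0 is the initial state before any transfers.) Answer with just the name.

Answer: Rupert

Derivation:
Tracking the lamp holder through step 7:
After step 0 (start): Alice
After step 1: Wendy
After step 2: Alice
After step 3: Frank
After step 4: Alice
After step 5: Sybil
After step 6: Alice
After step 7: Rupert

At step 7, the holder is Rupert.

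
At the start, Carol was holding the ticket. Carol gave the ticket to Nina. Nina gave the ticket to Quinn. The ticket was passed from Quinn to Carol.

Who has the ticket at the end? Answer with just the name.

Tracking the ticket through each event:
Start: Carol has the ticket.
After event 1: Nina has the ticket.
After event 2: Quinn has the ticket.
After event 3: Carol has the ticket.

Answer: Carol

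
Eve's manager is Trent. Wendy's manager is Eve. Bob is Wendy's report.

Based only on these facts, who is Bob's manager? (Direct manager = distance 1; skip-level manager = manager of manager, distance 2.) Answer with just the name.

Reconstructing the manager chain from the given facts:
  Trent -> Eve -> Wendy -> Bob
(each arrow means 'manager of the next')
Positions in the chain (0 = top):
  position of Trent: 0
  position of Eve: 1
  position of Wendy: 2
  position of Bob: 3

Bob is at position 3; the manager is 1 step up the chain, i.e. position 2: Wendy.

Answer: Wendy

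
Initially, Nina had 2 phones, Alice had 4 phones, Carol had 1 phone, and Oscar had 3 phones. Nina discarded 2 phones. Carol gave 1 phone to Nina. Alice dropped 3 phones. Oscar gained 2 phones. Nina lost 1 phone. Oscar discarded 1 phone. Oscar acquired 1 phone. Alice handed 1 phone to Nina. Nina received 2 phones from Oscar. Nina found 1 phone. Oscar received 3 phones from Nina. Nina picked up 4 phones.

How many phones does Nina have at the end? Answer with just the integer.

Answer: 5

Derivation:
Tracking counts step by step:
Start: Nina=2, Alice=4, Carol=1, Oscar=3
Event 1 (Nina -2): Nina: 2 -> 0. State: Nina=0, Alice=4, Carol=1, Oscar=3
Event 2 (Carol -> Nina, 1): Carol: 1 -> 0, Nina: 0 -> 1. State: Nina=1, Alice=4, Carol=0, Oscar=3
Event 3 (Alice -3): Alice: 4 -> 1. State: Nina=1, Alice=1, Carol=0, Oscar=3
Event 4 (Oscar +2): Oscar: 3 -> 5. State: Nina=1, Alice=1, Carol=0, Oscar=5
Event 5 (Nina -1): Nina: 1 -> 0. State: Nina=0, Alice=1, Carol=0, Oscar=5
Event 6 (Oscar -1): Oscar: 5 -> 4. State: Nina=0, Alice=1, Carol=0, Oscar=4
Event 7 (Oscar +1): Oscar: 4 -> 5. State: Nina=0, Alice=1, Carol=0, Oscar=5
Event 8 (Alice -> Nina, 1): Alice: 1 -> 0, Nina: 0 -> 1. State: Nina=1, Alice=0, Carol=0, Oscar=5
Event 9 (Oscar -> Nina, 2): Oscar: 5 -> 3, Nina: 1 -> 3. State: Nina=3, Alice=0, Carol=0, Oscar=3
Event 10 (Nina +1): Nina: 3 -> 4. State: Nina=4, Alice=0, Carol=0, Oscar=3
Event 11 (Nina -> Oscar, 3): Nina: 4 -> 1, Oscar: 3 -> 6. State: Nina=1, Alice=0, Carol=0, Oscar=6
Event 12 (Nina +4): Nina: 1 -> 5. State: Nina=5, Alice=0, Carol=0, Oscar=6

Nina's final count: 5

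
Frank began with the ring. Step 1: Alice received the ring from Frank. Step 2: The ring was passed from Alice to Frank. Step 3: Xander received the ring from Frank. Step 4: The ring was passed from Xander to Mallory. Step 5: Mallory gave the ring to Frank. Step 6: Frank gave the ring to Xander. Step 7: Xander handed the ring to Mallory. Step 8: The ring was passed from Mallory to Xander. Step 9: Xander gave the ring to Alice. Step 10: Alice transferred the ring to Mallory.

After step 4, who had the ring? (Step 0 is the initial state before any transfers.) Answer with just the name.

Answer: Mallory

Derivation:
Tracking the ring holder through step 4:
After step 0 (start): Frank
After step 1: Alice
After step 2: Frank
After step 3: Xander
After step 4: Mallory

At step 4, the holder is Mallory.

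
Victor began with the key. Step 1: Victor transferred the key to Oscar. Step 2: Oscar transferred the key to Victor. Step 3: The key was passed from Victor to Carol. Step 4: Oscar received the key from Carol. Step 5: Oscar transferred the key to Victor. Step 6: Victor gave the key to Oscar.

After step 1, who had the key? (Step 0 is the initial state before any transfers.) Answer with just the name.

Tracking the key holder through step 1:
After step 0 (start): Victor
After step 1: Oscar

At step 1, the holder is Oscar.

Answer: Oscar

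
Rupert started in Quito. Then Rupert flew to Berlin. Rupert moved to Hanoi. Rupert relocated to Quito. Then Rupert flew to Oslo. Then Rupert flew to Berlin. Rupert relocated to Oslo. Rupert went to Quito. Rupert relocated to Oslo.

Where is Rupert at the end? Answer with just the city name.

Answer: Oslo

Derivation:
Tracking Rupert's location:
Start: Rupert is in Quito.
After move 1: Quito -> Berlin. Rupert is in Berlin.
After move 2: Berlin -> Hanoi. Rupert is in Hanoi.
After move 3: Hanoi -> Quito. Rupert is in Quito.
After move 4: Quito -> Oslo. Rupert is in Oslo.
After move 5: Oslo -> Berlin. Rupert is in Berlin.
After move 6: Berlin -> Oslo. Rupert is in Oslo.
After move 7: Oslo -> Quito. Rupert is in Quito.
After move 8: Quito -> Oslo. Rupert is in Oslo.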